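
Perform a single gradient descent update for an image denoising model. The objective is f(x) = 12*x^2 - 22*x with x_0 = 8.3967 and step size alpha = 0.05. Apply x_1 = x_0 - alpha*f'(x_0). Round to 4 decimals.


We compute the gradient at x_0 and apply the update.
f'(x) = 24*x - 22
f'(8.3967) = 24*8.3967 - 22 = 179.5208
x_1 = 8.3967 - 0.05*179.5208 = -0.5793


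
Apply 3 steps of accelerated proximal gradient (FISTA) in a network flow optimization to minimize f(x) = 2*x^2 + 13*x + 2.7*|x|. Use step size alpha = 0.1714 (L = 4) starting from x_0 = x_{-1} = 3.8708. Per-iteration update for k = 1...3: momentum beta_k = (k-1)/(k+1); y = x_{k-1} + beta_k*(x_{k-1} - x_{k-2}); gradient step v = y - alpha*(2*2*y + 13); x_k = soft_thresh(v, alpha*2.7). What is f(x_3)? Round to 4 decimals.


FISTA on f(x) = 2*x^2 + 13*x + 2.7*|x|
L = 4, alpha = 0.1714
Iteration 1: beta = 0.0, y = 3.8708 + 0.0*(3.8708 - 3.8708) = 3.8708
  grad(y) = 28.4832, v = y - alpha*grad = -1.0112
  prox(v) = soft_thresh(-1.0112, 0.4628) = -0.5484
Iteration 2: beta = 0.3333, y = -0.5484 + 0.3333*(-0.5484 - 3.8708) = -2.0215
  grad(y) = 4.9139, v = y - alpha*grad = -2.8638
  prox(v) = soft_thresh(-2.8638, 0.4628) = -2.401
Iteration 3: beta = 0.5, y = -2.401 + 0.5*(-2.401 + 0.5484) = -3.3273
  grad(y) = -0.309, v = y - alpha*grad = -3.2743
  prox(v) = soft_thresh(-3.2743, 0.4628) = -2.8115
f(x_3) = 2*(-2.8115)^2 + 13*(-2.8115) + 2.7*|-2.8115| = -13.1494


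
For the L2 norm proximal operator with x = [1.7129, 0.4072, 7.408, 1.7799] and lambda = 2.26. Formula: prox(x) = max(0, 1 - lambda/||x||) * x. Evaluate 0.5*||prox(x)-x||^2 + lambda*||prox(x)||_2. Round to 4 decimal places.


Step 1: Compute ||x||.
||x|| = 7.8196
Step 2: Compute scaling factor.
scale = max(0, 1 - 2.26/7.8196) = 0.711
Step 3: prox(x) = [1.2178, 0.2895, 5.267, 1.2655]
||prox(x)|| = 5.5596
Step 4: Proximal objective.
0.5*||prox-x||^2 = 2.5538
lambda*||prox|| = 12.5647
Total = 15.1185


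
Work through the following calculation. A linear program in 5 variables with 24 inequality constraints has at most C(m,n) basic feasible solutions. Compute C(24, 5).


Each vertex corresponds to some choice of n active constraints out of m, so the number of vertices is at most C(m, n) = m! / (n!(m-n)!).
m = 24, n = 5
Numerator: 24 * 23 * 22 * 21 * 20
Denominator: 5! = 120
C(24, 5) = 42504


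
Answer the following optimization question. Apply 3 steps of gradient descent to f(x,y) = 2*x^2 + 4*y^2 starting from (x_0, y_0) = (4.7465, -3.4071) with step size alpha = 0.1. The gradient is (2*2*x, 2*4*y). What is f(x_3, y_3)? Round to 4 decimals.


Gradient descent on f(x,y) = 2*x^2 + 4*y^2.
Starting point: (4.7465, -3.4071), alpha = 0.1
Step 1: grad_x = 2*2*4.7465 = 18.986, grad_y = 2*4*-3.4071 = -27.2568
  x_1 = 4.7465 - 0.1*18.986 = 2.8479
  y_1 = -3.4071 - 0.1*-27.2568 = -0.6814
Step 2: grad_x = 2*2*2.8479 = 11.3916, grad_y = 2*4*-0.6814 = -5.4514
  x_2 = 2.8479 - 0.1*11.3916 = 1.7087
  y_2 = -0.6814 - 0.1*-5.4514 = -0.1363
Step 3: grad_x = 2*2*1.7087 = 6.835, grad_y = 2*4*-0.1363 = -1.0903
  x_3 = 1.7087 - 0.1*6.835 = 1.0252
  y_3 = -0.1363 - 0.1*-1.0903 = -0.0273
f(1.0252, -0.0273) = 2*1.0252^2 + 4*(-0.0273)^2 = 2.1052


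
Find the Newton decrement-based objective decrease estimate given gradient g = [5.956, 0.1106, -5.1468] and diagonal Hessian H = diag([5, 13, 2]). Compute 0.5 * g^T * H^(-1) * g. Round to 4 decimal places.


Step 1: H is diagonal, so H^(-1) * g = [1.1912, 0.0085, -2.5734].
Step 2: g^T H^(-1) g = sum_i g_i^2 / H_ii
  = (5.956)^2/5 + (0.1106)^2/13 + (-5.1468)^2/2
  = 7.0948 + 0.0009 + 13.2448 = 20.3405
Step 3: Objective decrease = 0.5 * g^T H^(-1) g = 10.1703


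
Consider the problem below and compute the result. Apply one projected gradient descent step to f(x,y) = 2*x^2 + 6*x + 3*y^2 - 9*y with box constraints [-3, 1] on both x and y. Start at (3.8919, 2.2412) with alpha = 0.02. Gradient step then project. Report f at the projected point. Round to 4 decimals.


Step 1: Compute gradient at (3.8919, 2.2412).
grad_x = 2*2*3.8919 + 6 = 21.5676
grad_y = 2*3*2.2412 - 9 = 4.4472
Step 2: Gradient step.
x_raw = 3.8919 - 0.02*21.5676 = 3.4605
y_raw = 2.2412 - 0.02*4.4472 = 2.1523
Step 3: Project onto [-3, 1].
x_proj = clip(3.4605) = 1.0
y_proj = clip(2.1523) = 1.0
Step 4: Evaluate f.
f(1.0, 1.0) = 2.0


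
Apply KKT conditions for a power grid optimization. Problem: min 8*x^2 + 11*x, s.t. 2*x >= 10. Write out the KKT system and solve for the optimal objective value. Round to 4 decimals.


Step 1: Try lambda = 0 (constraint inactive).
x_unc = -11/(2*8) = -0.6875
Check: 2*-0.6875 = -1.375 < 10 -- violated!
Step 2: Constraint must be active: 2*x = 10
x* = 10/2 = 5.0
lambda = (2*8*5.0 + 11)/2 = 45.5
Step 3: Compute optimal value.
f(x*) = 8*5.0^2 + 11*5.0 = 255.0


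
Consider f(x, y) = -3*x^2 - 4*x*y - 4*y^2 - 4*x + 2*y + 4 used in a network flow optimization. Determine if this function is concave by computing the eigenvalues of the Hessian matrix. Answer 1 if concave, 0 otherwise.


The Hessian of f(x,y) = -3*x^2 - 4*x*y - 4*y^2 - 4*x + 2*y + 4 is:
H = [[-6, -4], [-4, -8]]
Trace = -6 - 8 = -14
Determinant = -6*-8 - (-4)^2 = 32
Discriminant = (-14)^2 - 4*32 = 68.0
Eigenvalues: lambda_1 = -11.1231, lambda_2 = -2.8769
The function is concave.

1


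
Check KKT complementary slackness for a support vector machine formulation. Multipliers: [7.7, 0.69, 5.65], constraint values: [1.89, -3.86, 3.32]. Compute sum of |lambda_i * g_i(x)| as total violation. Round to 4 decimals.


KKT complementary slackness check:
lambda_1 * g_1 = 7.7 * 1.89 = 14.553
lambda_2 * g_2 = 0.69 * -3.86 = -2.6634
lambda_3 * g_3 = 5.65 * 3.32 = 18.758
Total violation = 14.553 + 2.6634 + 18.758 = 35.9744


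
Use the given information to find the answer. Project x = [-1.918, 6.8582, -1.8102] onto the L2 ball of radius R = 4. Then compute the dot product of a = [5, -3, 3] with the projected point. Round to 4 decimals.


Step 1: Compute ||x|| (intermediates to 6 decimals).
||x|| = sqrt((-1.918)^2 + 6.8582^2 + (-1.8102)^2) = 7.34782
Step 2: Project.
Since ||x|| > R, scale = R/||x|| = 4/7.34782 = 0.544379, proj(x) = scale * x
proj(x) = [-1.044119, 3.73346, -0.985435]
Step 3: Dot product.
a^T * proj(x) = 5*(-1.044119) - 3*3.73346 + 3*(-0.985435) = -19.3773


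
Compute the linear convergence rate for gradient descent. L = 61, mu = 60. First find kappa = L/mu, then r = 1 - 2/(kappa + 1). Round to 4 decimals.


Step 1: Compute the condition number.
kappa = L/mu = 61/60 = 1.0167
Step 2: Compute the convergence rate.
r = 1 - 2/(kappa + 1) = 1 - 2*mu/(L + mu) = (L - mu)/(L + mu) = 1/121 = 0.0083


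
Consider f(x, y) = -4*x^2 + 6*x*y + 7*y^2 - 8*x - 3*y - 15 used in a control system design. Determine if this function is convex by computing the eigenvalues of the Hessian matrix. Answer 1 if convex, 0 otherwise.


The Hessian of f(x,y) = -4*x^2 + 6*x*y + 7*y^2 - 8*x - 3*y - 15 is:
H = [[-8, 6], [6, 14]]
Trace = -8 + 14 = 6
Determinant = -8*14 - (6)^2 = -148
Discriminant = (6)^2 - 4*-148 = 628.0
Eigenvalues: lambda_1 = -9.53, lambda_2 = 15.53
The function is not convex.

0


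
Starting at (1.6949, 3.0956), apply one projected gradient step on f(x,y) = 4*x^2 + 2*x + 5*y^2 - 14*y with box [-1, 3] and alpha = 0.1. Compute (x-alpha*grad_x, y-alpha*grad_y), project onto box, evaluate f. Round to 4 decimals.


Step 1: Compute gradient at (1.6949, 3.0956).
grad_x = 2*4*1.6949 + 2 = 15.5592
grad_y = 2*5*3.0956 - 14 = 16.956
Step 2: Gradient step.
x_raw = 1.6949 - 0.1*15.5592 = 0.139
y_raw = 3.0956 - 0.1*16.956 = 1.4
Step 3: Project onto [-1, 3].
x_proj = clip(0.139) = 0.139
y_proj = clip(1.4) = 1.4
Step 4: Evaluate f.
f(0.139, 1.4) = -9.4448


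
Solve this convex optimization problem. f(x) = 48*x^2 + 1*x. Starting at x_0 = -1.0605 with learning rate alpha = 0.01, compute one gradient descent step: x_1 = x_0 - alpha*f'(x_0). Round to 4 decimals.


We compute the gradient at x_0 and apply the update.
f'(x) = 96*x + 1
f'(-1.0605) = 96*-1.0605 + 1 = -100.808
x_1 = -1.0605 - 0.01*-100.808 = -0.0524


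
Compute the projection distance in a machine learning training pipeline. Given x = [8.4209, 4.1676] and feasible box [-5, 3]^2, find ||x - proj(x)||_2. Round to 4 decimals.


Project each component onto [-5, 3].
clip(8.4209) = 3.0, clip(4.1676) = 3.0
Projection = [3.0, 3.0]
Squared diffs: [29.3862, 1.3633]
Distance = sqrt(30.7495) = 5.5452


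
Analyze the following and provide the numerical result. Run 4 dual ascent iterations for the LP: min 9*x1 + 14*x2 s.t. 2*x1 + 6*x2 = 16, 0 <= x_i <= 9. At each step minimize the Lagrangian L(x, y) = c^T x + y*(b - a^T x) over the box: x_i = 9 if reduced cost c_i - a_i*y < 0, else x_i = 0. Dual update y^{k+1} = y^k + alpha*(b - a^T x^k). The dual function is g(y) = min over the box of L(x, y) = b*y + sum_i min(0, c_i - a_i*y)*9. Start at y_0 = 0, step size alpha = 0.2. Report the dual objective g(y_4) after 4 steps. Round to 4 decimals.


Dual ascent for LP: min 9*x1 + 14*x2, 2*x1 + 6*x2 = 16, 0 <= x_i <= 9
Step 1: y^k = 0.0, reduced costs: (9.0, 14.0)
  x^k = (0.0, 0.0), subgradient = b - a^T x = 16.0
  y^{k+1} = 0.0 + 0.2*16.0 = 3.2
Step 2: y^k = 3.2, reduced costs: (2.6, -5.2)
  x^k = (0.0, 9.0), subgradient = b - a^T x = -38.0
  y^{k+1} = 3.2 + 0.2*-38.0 = -4.4
Step 3: y^k = -4.4, reduced costs: (17.8, 40.4)
  x^k = (0.0, 0.0), subgradient = b - a^T x = 16.0
  y^{k+1} = -4.4 + 0.2*16.0 = -1.2
Step 4: y^k = -1.2, reduced costs: (11.4, 21.2)
  x^k = (0.0, 0.0), subgradient = b - a^T x = 16.0
  y^{k+1} = -1.2 + 0.2*16.0 = 2.0
Dual objective at y_4 = 2.0: reduced costs (5.0, 2.0), box minimizer x = (0.0, 0.0)
g(y_4) = b*y + (c1 - a1*y)*x1 + (c2 - a2*y)*x2 = 16*2.0 + 5.0*0.0 + 2.0*0.0 = 32.0 + 0.0 + 0.0 = 32.0


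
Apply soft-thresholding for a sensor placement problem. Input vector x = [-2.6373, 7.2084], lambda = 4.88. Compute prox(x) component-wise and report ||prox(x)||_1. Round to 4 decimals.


Soft-thresholding with lambda = 4.88:
prox(-2.6373) = sign(-2.6373)*max(|-2.6373| - 4.88, 0) = 0.0
prox(7.2084) = sign(7.2084)*max(|7.2084| - 4.88, 0) = 2.3284
prox(x) = [0.0, 2.3284]
||prox(x)||_1 = 0.0 + 2.3284 = 2.3284


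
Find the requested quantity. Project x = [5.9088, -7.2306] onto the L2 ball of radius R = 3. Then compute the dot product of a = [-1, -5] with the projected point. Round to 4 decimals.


Step 1: Compute ||x|| (intermediates to 6 decimals).
||x|| = sqrt(5.9088^2 + (-7.2306)^2) = 9.337853
Step 2: Project.
Since ||x|| > R, scale = R/||x|| = 3/9.337853 = 0.321273, proj(x) = scale * x
proj(x) = [1.898338, -2.322997]
Step 3: Dot product.
a^T * proj(x) = -1*1.898338 - 5*(-2.322997) = 9.7166


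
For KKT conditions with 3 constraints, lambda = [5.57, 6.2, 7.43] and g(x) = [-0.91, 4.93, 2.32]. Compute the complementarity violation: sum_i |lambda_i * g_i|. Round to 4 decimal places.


KKT complementary slackness check:
lambda_1 * g_1 = 5.57 * -0.91 = -5.0687
lambda_2 * g_2 = 6.2 * 4.93 = 30.566
lambda_3 * g_3 = 7.43 * 2.32 = 17.2376
Total violation = 5.0687 + 30.566 + 17.2376 = 52.8723


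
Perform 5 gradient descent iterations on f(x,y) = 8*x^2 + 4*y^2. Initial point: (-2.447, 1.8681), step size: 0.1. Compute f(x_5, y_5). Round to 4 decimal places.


Gradient descent on f(x,y) = 8*x^2 + 4*y^2.
Starting point: (-2.447, 1.8681), alpha = 0.1
Step 1: grad_x = 2*8*-2.447 = -39.152, grad_y = 2*4*1.8681 = 14.9448
  x_1 = -2.447 - 0.1*-39.152 = 1.4682
  y_1 = 1.8681 - 0.1*14.9448 = 0.3736
Step 2: grad_x = 2*8*1.4682 = 23.4912, grad_y = 2*4*0.3736 = 2.989
  x_2 = 1.4682 - 0.1*23.4912 = -0.8809
  y_2 = 0.3736 - 0.1*2.989 = 0.0747
Step 3: grad_x = 2*8*-0.8809 = -14.0947, grad_y = 2*4*0.0747 = 0.5978
  x_3 = -0.8809 - 0.1*-14.0947 = 0.5286
  y_3 = 0.0747 - 0.1*0.5978 = 0.0149
Step 4: grad_x = 2*8*0.5286 = 8.4568, grad_y = 2*4*0.0149 = 0.1196
  x_4 = 0.5286 - 0.1*8.4568 = -0.3171
  y_4 = 0.0149 - 0.1*0.1196 = 0.003
Step 5: grad_x = 2*8*-0.3171 = -5.0741, grad_y = 2*4*0.003 = 0.0239
  x_5 = -0.3171 - 0.1*-5.0741 = 0.1903
  y_5 = 0.003 - 0.1*0.0239 = 0.0006
f(0.1903, 0.0006) = 8*0.1903^2 + 4*0.0006^2 = 0.2896


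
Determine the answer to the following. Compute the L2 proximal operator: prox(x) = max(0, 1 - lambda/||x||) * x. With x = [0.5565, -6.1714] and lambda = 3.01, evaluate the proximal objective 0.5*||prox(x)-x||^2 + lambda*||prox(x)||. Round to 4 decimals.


Step 1: Compute ||x||.
||x|| = 6.1964
Step 2: Compute scaling factor.
scale = max(0, 1 - 3.01/6.1964) = 0.5142
Step 3: prox(x) = [0.2862, -3.1736]
||prox(x)|| = 3.1864
Step 4: Proximal objective.
0.5*||prox-x||^2 = 4.5301
lambda*||prox|| = 9.5911
Total = 14.1212


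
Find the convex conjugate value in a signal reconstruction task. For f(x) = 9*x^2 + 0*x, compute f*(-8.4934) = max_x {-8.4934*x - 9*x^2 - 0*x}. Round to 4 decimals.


f*(y) = sup_x {y*x - a*x^2 - b*x} = sup_x {(y-b)*x - a*x^2}
FOC: (y - b) - 2a*x = 0 => x* = (y - b)/(2a)
x* = (-8.4934 - 0)/(2*9) = -0.4719
f*(-8.4934) = (y-b)^2/(4a) = (-8.4934 - 0)^2/(4*9)
= 72.1378/36 = 2.0038


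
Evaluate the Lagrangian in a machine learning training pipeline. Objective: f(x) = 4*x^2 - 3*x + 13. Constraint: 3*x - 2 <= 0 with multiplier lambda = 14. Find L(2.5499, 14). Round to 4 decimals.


Step 1: Evaluate f(x).
f(2.5499) = 4*2.5499^2 - 3*2.5499 + 13 = 31.3583
Step 2: Evaluate g(x).
g(2.5499) = 3*2.5499 - 2 = 5.6497
Step 3: Compute Lagrangian.
L = 31.3583 + 14*5.6497 = 110.4541


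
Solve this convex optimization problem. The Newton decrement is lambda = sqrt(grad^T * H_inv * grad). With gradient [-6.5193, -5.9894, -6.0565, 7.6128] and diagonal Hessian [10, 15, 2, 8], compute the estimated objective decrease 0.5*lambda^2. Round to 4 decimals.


Step 1: H is diagonal, so H^(-1) * g = [-0.6519, -0.3993, -3.0283, 0.9516].
Step 2: g^T H^(-1) g = sum_i g_i^2 / H_ii
  = (-6.5193)^2/10 + (-5.9894)^2/15 + (-6.0565)^2/2 + (7.6128)^2/8
  = 4.2501 + 2.3915 + 18.3406 + 7.2443 = 32.2266
Step 3: Objective decrease = 0.5 * g^T H^(-1) g = 16.1133


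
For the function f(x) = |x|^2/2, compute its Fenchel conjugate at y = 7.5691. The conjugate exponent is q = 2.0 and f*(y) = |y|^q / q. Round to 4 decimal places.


The conjugate exponent q satisfies 1/p + 1/q = 1.
p = 2, so q = 2/(2 - 1) = 2.0
|y|^q = 7.5691^2.0 = 57.2913
f*(7.5691) = 57.2913 / 2.0 = 28.6456


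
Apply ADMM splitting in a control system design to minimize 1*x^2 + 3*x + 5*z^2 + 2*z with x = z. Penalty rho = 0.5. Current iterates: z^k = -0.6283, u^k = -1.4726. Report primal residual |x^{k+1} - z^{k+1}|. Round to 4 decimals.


ADMM iteration with rho = 0.5, z^k = -0.6283, u^k = -1.4726
Step 1: x-update.
Minimize 1*x^2 + 3*x + (0.5/2)*(x + 0.6283 - 1.4726)^2
FOC: (2*1 + 0.5)*x = -3 + 0.5*(-0.6283 + 1.4726)
x^{k+1} = -1.0311
Step 2: z-update.
Minimize 5*z^2 + 2*z + (0.5/2)*(-1.0311 - z - 1.4726)^2
FOC: (2*5 + 0.5)*z = -2 + 0.5*(-1.0311 - 1.4726)
z^{k+1} = -0.3097
Step 3: u-update.
u^{k+1} = -1.4726 - 1.0311 + 0.3097 = -2.194
Step 4: Primal residual = |-1.0311 + 0.3097| = 0.7214


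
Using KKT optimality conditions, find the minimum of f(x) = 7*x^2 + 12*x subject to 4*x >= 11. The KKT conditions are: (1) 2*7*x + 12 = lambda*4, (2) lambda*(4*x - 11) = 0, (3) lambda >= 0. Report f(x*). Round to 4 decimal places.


Step 1: Try lambda = 0 (constraint inactive).
x_unc = -12/(2*7) = -0.8571
Check: 4*-0.8571 = -3.4284 < 11 -- violated!
Step 2: Constraint must be active: 4*x = 11
x* = 11/4 = 2.75
lambda = (2*7*2.75 + 12)/4 = 12.625
Step 3: Compute optimal value.
f(x*) = 7*2.75^2 + 12*2.75 = 85.9375


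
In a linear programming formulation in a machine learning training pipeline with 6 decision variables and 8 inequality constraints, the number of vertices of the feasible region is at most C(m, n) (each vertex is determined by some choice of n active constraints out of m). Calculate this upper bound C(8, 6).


Each vertex corresponds to some choice of n active constraints out of m, so the number of vertices is at most C(m, n) = m! / (n!(m-n)!).
m = 8, n = 6
Numerator: 8 * 7 * 6 * 5 * 4 * 3
Denominator: 6! = 720
C(8, 6) = 28


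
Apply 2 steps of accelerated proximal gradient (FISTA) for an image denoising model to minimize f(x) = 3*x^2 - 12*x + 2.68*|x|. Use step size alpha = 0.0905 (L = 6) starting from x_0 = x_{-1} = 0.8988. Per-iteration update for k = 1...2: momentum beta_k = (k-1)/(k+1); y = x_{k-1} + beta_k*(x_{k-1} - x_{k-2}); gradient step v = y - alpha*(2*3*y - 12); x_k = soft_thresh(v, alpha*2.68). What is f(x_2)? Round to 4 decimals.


FISTA on f(x) = 3*x^2 - 12*x + 2.68*|x|
L = 6, alpha = 0.0905
Iteration 1: beta = 0.0, y = 0.8988 + 0.0*(0.8988 - 0.8988) = 0.8988
  grad(y) = -6.6072, v = y - alpha*grad = 1.4968
  prox(v) = soft_thresh(1.4968, 0.2425) = 1.2542
Iteration 2: beta = 0.3333, y = 1.2542 + 0.3333*(1.2542 - 0.8988) = 1.3727
  grad(y) = -3.7639, v = y - alpha*grad = 1.7133
  prox(v) = soft_thresh(1.7133, 0.2425) = 1.4708
f(x_2) = 3*1.4708^2 - 12*1.4708 + 2.68*|1.4708| = -7.2181


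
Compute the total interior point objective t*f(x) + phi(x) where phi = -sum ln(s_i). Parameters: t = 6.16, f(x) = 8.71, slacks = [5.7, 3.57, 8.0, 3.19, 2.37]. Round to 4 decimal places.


Step 1: Compute log-barrier.
ln values: [1.7405, 1.2726, 2.0794, 1.16, 0.8629]
phi = -(1.7405 + 1.2726 + 2.0794 + 1.16 + 0.8629) = -7.1154
Step 2: Compute augmented objective.
t*f(x) = 6.16*8.71 = 53.6536
Total = 53.6536 - 7.1154 = 46.5382


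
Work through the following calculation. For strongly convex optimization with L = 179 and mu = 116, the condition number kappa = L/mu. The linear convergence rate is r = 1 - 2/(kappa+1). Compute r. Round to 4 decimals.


Step 1: Compute the condition number.
kappa = L/mu = 179/116 = 1.5431
Step 2: Compute the convergence rate.
r = 1 - 2/(kappa + 1) = 1 - 2*mu/(L + mu) = (L - mu)/(L + mu) = 63/295 = 0.2136


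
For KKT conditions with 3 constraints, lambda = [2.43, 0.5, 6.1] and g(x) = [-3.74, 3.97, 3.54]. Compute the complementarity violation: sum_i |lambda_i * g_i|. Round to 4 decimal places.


KKT complementary slackness check:
lambda_1 * g_1 = 2.43 * -3.74 = -9.0882
lambda_2 * g_2 = 0.5 * 3.97 = 1.985
lambda_3 * g_3 = 6.1 * 3.54 = 21.594
Total violation = 9.0882 + 1.985 + 21.594 = 32.6672


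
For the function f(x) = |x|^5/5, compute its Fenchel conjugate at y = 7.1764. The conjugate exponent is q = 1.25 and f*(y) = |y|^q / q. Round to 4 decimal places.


The conjugate exponent q satisfies 1/p + 1/q = 1.
p = 5, so q = 5/(5 - 1) = 1.25
|y|^q = 7.1764^1.25 = 11.7458
f*(7.1764) = 11.7458 / 1.25 = 9.3967


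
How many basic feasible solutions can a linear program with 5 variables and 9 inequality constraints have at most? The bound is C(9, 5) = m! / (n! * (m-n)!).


Each vertex corresponds to some choice of n active constraints out of m, so the number of vertices is at most C(m, n) = m! / (n!(m-n)!).
m = 9, n = 5
Numerator: 9 * 8 * 7 * 6 * 5
Denominator: 5! = 120
C(9, 5) = 126


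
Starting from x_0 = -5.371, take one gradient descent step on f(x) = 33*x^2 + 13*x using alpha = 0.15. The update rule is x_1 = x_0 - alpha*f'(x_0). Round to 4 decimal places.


We compute the gradient at x_0 and apply the update.
f'(x) = 66*x + 13
f'(-5.371) = 66*-5.371 + 13 = -341.486
x_1 = -5.371 - 0.15*-341.486 = 45.8519


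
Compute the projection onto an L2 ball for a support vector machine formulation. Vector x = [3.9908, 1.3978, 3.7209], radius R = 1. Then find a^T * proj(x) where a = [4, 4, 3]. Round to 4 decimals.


Step 1: Compute ||x|| (intermediates to 6 decimals).
||x|| = sqrt(3.9908^2 + 1.3978^2 + 3.7209^2) = 5.632533
Step 2: Project.
Since ||x|| > R, scale = R/||x|| = 1/5.632533 = 0.17754, proj(x) = scale * x
proj(x) = [0.708527, 0.248165, 0.660609]
Step 3: Dot product.
a^T * proj(x) = 4*0.708527 + 4*0.248165 + 3*0.660609 = 5.8086


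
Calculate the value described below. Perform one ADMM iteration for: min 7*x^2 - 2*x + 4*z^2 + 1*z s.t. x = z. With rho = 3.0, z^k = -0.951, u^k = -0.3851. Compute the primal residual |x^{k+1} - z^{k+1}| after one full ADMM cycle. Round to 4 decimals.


ADMM iteration with rho = 3.0, z^k = -0.951, u^k = -0.3851
Step 1: x-update.
Minimize 7*x^2 - 2*x + (3.0/2)*(x + 0.951 - 0.3851)^2
FOC: (2*7 + 3.0)*x = 2 + 3.0*(-0.951 + 0.3851)
x^{k+1} = 0.0178
Step 2: z-update.
Minimize 4*z^2 + 1*z + (3.0/2)*(0.0178 - z - 0.3851)^2
FOC: (2*4 + 3.0)*z = -1 + 3.0*(0.0178 - 0.3851)
z^{k+1} = -0.1911
Step 3: u-update.
u^{k+1} = -0.3851 + 0.0178 + 0.1911 = -0.1762
Step 4: Primal residual = |0.0178 + 0.1911| = 0.2089


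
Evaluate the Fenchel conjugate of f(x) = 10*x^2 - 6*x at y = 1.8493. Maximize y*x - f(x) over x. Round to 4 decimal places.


f*(y) = sup_x {y*x - a*x^2 - b*x} = sup_x {(y-b)*x - a*x^2}
FOC: (y - b) - 2a*x = 0 => x* = (y - b)/(2a)
x* = (1.8493 + 6)/(2*10) = 0.3925
f*(1.8493) = (y-b)^2/(4a) = (1.8493 + 6)^2/(4*10)
= 61.6115/40 = 1.5403


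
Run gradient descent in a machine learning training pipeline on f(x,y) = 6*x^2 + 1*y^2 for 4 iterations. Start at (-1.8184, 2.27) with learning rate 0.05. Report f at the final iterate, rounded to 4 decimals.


Gradient descent on f(x,y) = 6*x^2 + 1*y^2.
Starting point: (-1.8184, 2.27), alpha = 0.05
Step 1: grad_x = 2*6*-1.8184 = -21.8208, grad_y = 2*1*2.27 = 4.54
  x_1 = -1.8184 - 0.05*-21.8208 = -0.7274
  y_1 = 2.27 - 0.05*4.54 = 2.043
Step 2: grad_x = 2*6*-0.7274 = -8.7283, grad_y = 2*1*2.043 = 4.086
  x_2 = -0.7274 - 0.05*-8.7283 = -0.2909
  y_2 = 2.043 - 0.05*4.086 = 1.8387
Step 3: grad_x = 2*6*-0.2909 = -3.4913, grad_y = 2*1*1.8387 = 3.6774
  x_3 = -0.2909 - 0.05*-3.4913 = -0.1164
  y_3 = 1.8387 - 0.05*3.6774 = 1.6548
Step 4: grad_x = 2*6*-0.1164 = -1.3965, grad_y = 2*1*1.6548 = 3.3097
  x_4 = -0.1164 - 0.05*-1.3965 = -0.0466
  y_4 = 1.6548 - 0.05*3.3097 = 1.4893
f(-0.0466, 1.4893) = 6*(-0.0466)^2 + 1*1.4893^2 = 2.2312


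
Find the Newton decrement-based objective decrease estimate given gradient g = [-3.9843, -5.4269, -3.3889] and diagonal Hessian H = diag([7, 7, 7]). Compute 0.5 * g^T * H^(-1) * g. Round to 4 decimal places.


Step 1: H is diagonal, so H^(-1) * g = [-0.5692, -0.7753, -0.4841].
Step 2: g^T H^(-1) g = sum_i g_i^2 / H_ii
  = (-3.9843)^2/7 + (-5.4269)^2/7 + (-3.3889)^2/7
  = 2.2678 + 4.2073 + 1.6407 = 8.1158
Step 3: Objective decrease = 0.5 * g^T H^(-1) g = 4.0579


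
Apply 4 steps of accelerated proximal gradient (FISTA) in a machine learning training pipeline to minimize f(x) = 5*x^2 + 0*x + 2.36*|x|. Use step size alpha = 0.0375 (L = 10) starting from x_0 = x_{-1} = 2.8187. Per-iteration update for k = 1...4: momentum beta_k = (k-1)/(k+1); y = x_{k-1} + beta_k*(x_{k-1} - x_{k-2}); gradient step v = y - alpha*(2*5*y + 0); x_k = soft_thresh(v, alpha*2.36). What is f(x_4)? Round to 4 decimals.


FISTA on f(x) = 5*x^2 + 0*x + 2.36*|x|
L = 10, alpha = 0.0375
Iteration 1: beta = 0.0, y = 2.8187 + 0.0*(2.8187 - 2.8187) = 2.8187
  grad(y) = 28.187, v = y - alpha*grad = 1.7617
  prox(v) = soft_thresh(1.7617, 0.0885) = 1.6732
Iteration 2: beta = 0.3333, y = 1.6732 + 0.3333*(1.6732 - 2.8187) = 1.2914
  grad(y) = 12.9135, v = y - alpha*grad = 0.8071
  prox(v) = soft_thresh(0.8071, 0.0885) = 0.7186
Iteration 3: beta = 0.5, y = 0.7186 + 0.5*(0.7186 - 1.6732) = 0.2413
  grad(y) = 2.413, v = y - alpha*grad = 0.1508
  prox(v) = soft_thresh(0.1508, 0.0885) = 0.0623
Iteration 4: beta = 0.6, y = 0.0623 + 0.6*(0.0623 - 0.7186) = -0.3315
  grad(y) = -3.3146, v = y - alpha*grad = -0.2072
  prox(v) = soft_thresh(-0.2072, 0.0885) = -0.1187
f(x_4) = 5*(-0.1187)^2 + 0*(-0.1187) + 2.36*|-0.1187| = 0.3504


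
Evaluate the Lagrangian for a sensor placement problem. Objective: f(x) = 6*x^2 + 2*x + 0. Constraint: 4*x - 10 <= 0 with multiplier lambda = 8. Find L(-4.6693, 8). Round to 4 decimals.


Step 1: Evaluate f(x).
f(-4.6693) = 6*(-4.6693)^2 + 2*(-4.6693) + 0 = 121.4756
Step 2: Evaluate g(x).
g(-4.6693) = 4*-4.6693 - 10 = -28.6772
Step 3: Compute Lagrangian.
L = 121.4756 + 8*-28.6772 = -107.942


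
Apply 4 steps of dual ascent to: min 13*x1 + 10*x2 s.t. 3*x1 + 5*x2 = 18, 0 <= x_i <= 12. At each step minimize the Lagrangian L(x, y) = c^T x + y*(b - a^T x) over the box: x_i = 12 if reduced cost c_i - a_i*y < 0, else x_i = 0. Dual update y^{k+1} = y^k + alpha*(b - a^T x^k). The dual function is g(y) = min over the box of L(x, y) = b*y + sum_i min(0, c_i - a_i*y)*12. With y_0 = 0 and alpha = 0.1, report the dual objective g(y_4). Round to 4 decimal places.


Dual ascent for LP: min 13*x1 + 10*x2, 3*x1 + 5*x2 = 18, 0 <= x_i <= 12
Step 1: y^k = 0.0, reduced costs: (13.0, 10.0)
  x^k = (0.0, 0.0), subgradient = b - a^T x = 18.0
  y^{k+1} = 0.0 + 0.1*18.0 = 1.8
Step 2: y^k = 1.8, reduced costs: (7.6, 1.0)
  x^k = (0.0, 0.0), subgradient = b - a^T x = 18.0
  y^{k+1} = 1.8 + 0.1*18.0 = 3.6
Step 3: y^k = 3.6, reduced costs: (2.2, -8.0)
  x^k = (0.0, 12.0), subgradient = b - a^T x = -42.0
  y^{k+1} = 3.6 + 0.1*-42.0 = -0.6
Step 4: y^k = -0.6, reduced costs: (14.8, 13.0)
  x^k = (0.0, 0.0), subgradient = b - a^T x = 18.0
  y^{k+1} = -0.6 + 0.1*18.0 = 1.2
Dual objective at y_4 = 1.2: reduced costs (9.4, 4.0), box minimizer x = (0.0, 0.0)
g(y_4) = b*y + (c1 - a1*y)*x1 + (c2 - a2*y)*x2 = 18*1.2 + 9.4*0.0 + 4.0*0.0 = 21.6 + 0.0 + 0.0 = 21.6


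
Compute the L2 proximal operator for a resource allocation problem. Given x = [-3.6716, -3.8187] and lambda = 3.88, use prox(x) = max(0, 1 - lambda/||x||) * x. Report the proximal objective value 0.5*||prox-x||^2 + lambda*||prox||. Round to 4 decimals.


Step 1: Compute ||x||.
||x|| = 5.2975
Step 2: Compute scaling factor.
scale = max(0, 1 - 3.88/5.2975) = 0.2676
Step 3: prox(x) = [-0.9824, -1.0218]
||prox(x)|| = 1.4175
Step 4: Proximal objective.
0.5*||prox-x||^2 = 7.5272
lambda*||prox|| = 5.4999
Total = 13.027


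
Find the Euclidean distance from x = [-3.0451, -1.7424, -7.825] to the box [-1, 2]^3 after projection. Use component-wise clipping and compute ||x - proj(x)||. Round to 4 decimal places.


Project each component onto [-1, 2].
clip(-3.0451) = -1.0, clip(-1.7424) = -1.0, clip(-7.825) = -1.0
Projection = [-1.0, -1.0, -1.0]
Squared diffs: [4.1824, 0.5512, 46.5806]
Distance = sqrt(51.3142) = 7.1634


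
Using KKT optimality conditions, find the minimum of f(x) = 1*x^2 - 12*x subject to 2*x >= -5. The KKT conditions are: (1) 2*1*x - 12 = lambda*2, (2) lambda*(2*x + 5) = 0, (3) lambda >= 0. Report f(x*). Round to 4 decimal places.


Step 1: Try lambda = 0 (constraint inactive).
Stationarity: 2*1*x - 12 = 0
x* = 12/(2*1) = 6.0
Check constraint: 2*6.0 = 12.0 >= -5 -- satisfied.
Step 2: Compute optimal value.
f(x*) = 1*6.0^2 - 12*6.0 = -36.0


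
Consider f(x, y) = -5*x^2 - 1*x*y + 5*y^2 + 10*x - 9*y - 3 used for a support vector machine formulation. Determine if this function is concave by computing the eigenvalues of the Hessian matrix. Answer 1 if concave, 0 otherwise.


The Hessian of f(x,y) = -5*x^2 - 1*x*y + 5*y^2 + 10*x - 9*y - 3 is:
H = [[-10, -1], [-1, 10]]
Trace = -10 + 10 = 0
Determinant = -10*10 - (-1)^2 = -101
Discriminant = (0)^2 - 4*-101 = 404.0
Eigenvalues: lambda_1 = -10.0499, lambda_2 = 10.0499
The function is not concave.

0


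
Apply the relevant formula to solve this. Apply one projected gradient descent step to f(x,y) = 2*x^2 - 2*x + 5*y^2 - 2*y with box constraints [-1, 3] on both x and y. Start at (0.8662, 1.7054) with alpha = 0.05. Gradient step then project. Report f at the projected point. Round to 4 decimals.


Step 1: Compute gradient at (0.8662, 1.7054).
grad_x = 2*2*0.8662 - 2 = 1.4648
grad_y = 2*5*1.7054 - 2 = 15.054
Step 2: Gradient step.
x_raw = 0.8662 - 0.05*1.4648 = 0.793
y_raw = 1.7054 - 0.05*15.054 = 0.9527
Step 3: Project onto [-1, 3].
x_proj = clip(0.793) = 0.793
y_proj = clip(0.9527) = 0.9527
Step 4: Evaluate f.
f(0.793, 0.9527) = 2.3044


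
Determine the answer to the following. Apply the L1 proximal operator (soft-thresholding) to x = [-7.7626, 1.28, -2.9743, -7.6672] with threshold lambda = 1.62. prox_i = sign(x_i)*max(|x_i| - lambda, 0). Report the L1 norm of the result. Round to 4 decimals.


Soft-thresholding with lambda = 1.62:
prox(-7.7626) = sign(-7.7626)*max(|-7.7626| - 1.62, 0) = -6.1426
prox(1.28) = sign(1.28)*max(|1.28| - 1.62, 0) = 0.0
prox(-2.9743) = sign(-2.9743)*max(|-2.9743| - 1.62, 0) = -1.3543
prox(-7.6672) = sign(-7.6672)*max(|-7.6672| - 1.62, 0) = -6.0472
prox(x) = [-6.1426, 0.0, -1.3543, -6.0472]
||prox(x)||_1 = 6.1426 + 0.0 + 1.3543 + 6.0472 = 13.5441


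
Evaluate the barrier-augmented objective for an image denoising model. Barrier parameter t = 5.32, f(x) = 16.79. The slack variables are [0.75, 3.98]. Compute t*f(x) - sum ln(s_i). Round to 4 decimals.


Step 1: Compute log-barrier.
ln values: [-0.2877, 1.3813]
phi = -(-0.2877 + 1.3813) = -1.0936
Step 2: Compute augmented objective.
t*f(x) = 5.32*16.79 = 89.3228
Total = 89.3228 - 1.0936 = 88.2292


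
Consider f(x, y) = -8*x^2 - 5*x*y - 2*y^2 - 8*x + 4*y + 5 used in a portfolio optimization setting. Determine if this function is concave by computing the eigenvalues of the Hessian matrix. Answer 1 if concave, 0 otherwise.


The Hessian of f(x,y) = -8*x^2 - 5*x*y - 2*y^2 - 8*x + 4*y + 5 is:
H = [[-16, -5], [-5, -4]]
Trace = -16 - 4 = -20
Determinant = -16*-4 - (-5)^2 = 39
Discriminant = (-20)^2 - 4*39 = 244.0
Eigenvalues: lambda_1 = -17.8102, lambda_2 = -2.1898
The function is concave.

1


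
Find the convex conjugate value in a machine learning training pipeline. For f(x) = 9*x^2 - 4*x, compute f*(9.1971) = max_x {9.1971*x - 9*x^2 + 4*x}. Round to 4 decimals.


f*(y) = sup_x {y*x - a*x^2 - b*x} = sup_x {(y-b)*x - a*x^2}
FOC: (y - b) - 2a*x = 0 => x* = (y - b)/(2a)
x* = (9.1971 + 4)/(2*9) = 0.7332
f*(9.1971) = (y-b)^2/(4a) = (9.1971 + 4)^2/(4*9)
= 174.1634/36 = 4.8379


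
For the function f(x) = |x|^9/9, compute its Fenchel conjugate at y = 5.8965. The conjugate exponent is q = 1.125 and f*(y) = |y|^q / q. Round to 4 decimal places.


The conjugate exponent q satisfies 1/p + 1/q = 1.
p = 9, so q = 9/(9 - 1) = 1.125
|y|^q = 5.8965^1.125 = 7.3607
f*(5.8965) = 7.3607 / 1.125 = 6.5428


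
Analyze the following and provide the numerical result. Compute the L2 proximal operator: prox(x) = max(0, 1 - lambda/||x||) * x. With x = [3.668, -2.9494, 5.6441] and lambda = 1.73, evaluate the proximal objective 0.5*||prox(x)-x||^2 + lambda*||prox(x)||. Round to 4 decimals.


Step 1: Compute ||x||.
||x|| = 7.3491
Step 2: Compute scaling factor.
scale = max(0, 1 - 1.73/7.3491) = 0.7646
Step 3: prox(x) = [2.8045, -2.2551, 4.3155]
||prox(x)|| = 5.6191
Step 4: Proximal objective.
0.5*||prox-x||^2 = 1.4965
lambda*||prox|| = 9.721
Total = 11.2175


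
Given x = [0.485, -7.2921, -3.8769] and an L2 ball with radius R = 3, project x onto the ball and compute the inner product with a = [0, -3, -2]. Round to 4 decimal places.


Step 1: Compute ||x|| (intermediates to 6 decimals).
||x|| = sqrt(0.485^2 + (-7.2921)^2 + (-3.8769)^2) = 8.272865
Step 2: Project.
Since ||x|| > R, scale = R/||x|| = 3/8.272865 = 0.362631, proj(x) = scale * x
proj(x) = [0.175876, -2.644342, -1.405884]
Step 3: Dot product.
a^T * proj(x) = 0*0.175876 - 3*(-2.644342) - 2*(-1.405884) = 10.7448


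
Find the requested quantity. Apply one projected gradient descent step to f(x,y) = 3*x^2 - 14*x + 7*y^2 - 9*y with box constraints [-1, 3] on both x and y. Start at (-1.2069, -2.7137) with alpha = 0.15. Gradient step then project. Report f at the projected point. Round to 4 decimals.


Step 1: Compute gradient at (-1.2069, -2.7137).
grad_x = 2*3*-1.2069 - 14 = -21.2414
grad_y = 2*7*-2.7137 - 9 = -46.9918
Step 2: Gradient step.
x_raw = -1.2069 - 0.15*-21.2414 = 1.9793
y_raw = -2.7137 - 0.15*-46.9918 = 4.3351
Step 3: Project onto [-1, 3].
x_proj = clip(1.9793) = 1.9793
y_proj = clip(4.3351) = 3.0
Step 4: Evaluate f.
f(1.9793, 3.0) = 20.0427


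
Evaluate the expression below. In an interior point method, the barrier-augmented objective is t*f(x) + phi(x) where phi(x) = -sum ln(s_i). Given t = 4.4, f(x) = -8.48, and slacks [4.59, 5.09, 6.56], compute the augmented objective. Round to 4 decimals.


Step 1: Compute log-barrier.
ln values: [1.5239, 1.6273, 1.881]
phi = -(1.5239 + 1.6273 + 1.881) = -5.0321
Step 2: Compute augmented objective.
t*f(x) = 4.4*-8.48 = -37.312
Total = -37.312 - 5.0321 = -42.3441


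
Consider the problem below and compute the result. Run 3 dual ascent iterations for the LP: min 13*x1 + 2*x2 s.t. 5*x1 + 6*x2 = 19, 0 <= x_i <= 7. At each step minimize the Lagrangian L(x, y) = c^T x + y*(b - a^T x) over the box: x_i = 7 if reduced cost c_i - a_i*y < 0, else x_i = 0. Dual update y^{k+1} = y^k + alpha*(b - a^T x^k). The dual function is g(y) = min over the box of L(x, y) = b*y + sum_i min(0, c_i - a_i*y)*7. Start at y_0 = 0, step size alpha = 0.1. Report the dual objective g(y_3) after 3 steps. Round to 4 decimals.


Dual ascent for LP: min 13*x1 + 2*x2, 5*x1 + 6*x2 = 19, 0 <= x_i <= 7
Step 1: y^k = 0.0, reduced costs: (13.0, 2.0)
  x^k = (0.0, 0.0), subgradient = b - a^T x = 19.0
  y^{k+1} = 0.0 + 0.1*19.0 = 1.9
Step 2: y^k = 1.9, reduced costs: (3.5, -9.4)
  x^k = (0.0, 7.0), subgradient = b - a^T x = -23.0
  y^{k+1} = 1.9 + 0.1*-23.0 = -0.4
Step 3: y^k = -0.4, reduced costs: (15.0, 4.4)
  x^k = (0.0, 0.0), subgradient = b - a^T x = 19.0
  y^{k+1} = -0.4 + 0.1*19.0 = 1.5
Dual objective at y_3 = 1.5: reduced costs (5.5, -7.0), box minimizer x = (0.0, 7.0)
g(y_3) = b*y + (c1 - a1*y)*x1 + (c2 - a2*y)*x2 = 19*1.5 + 5.5*0.0 + (-7.0)*7.0 = 28.5 + 0.0 - 49.0 = -20.5


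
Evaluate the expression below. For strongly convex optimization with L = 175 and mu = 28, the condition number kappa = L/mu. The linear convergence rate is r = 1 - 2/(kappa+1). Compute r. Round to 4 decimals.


Step 1: Compute the condition number.
kappa = L/mu = 175/28 = 6.25
Step 2: Compute the convergence rate.
r = 1 - 2/(kappa + 1) = 1 - 2*mu/(L + mu) = (L - mu)/(L + mu) = 147/203 = 0.7241


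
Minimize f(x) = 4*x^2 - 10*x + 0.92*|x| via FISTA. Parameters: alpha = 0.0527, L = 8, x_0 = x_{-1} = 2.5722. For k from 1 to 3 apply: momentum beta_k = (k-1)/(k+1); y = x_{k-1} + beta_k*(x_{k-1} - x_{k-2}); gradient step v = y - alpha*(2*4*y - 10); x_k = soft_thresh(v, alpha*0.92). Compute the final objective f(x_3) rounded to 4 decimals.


FISTA on f(x) = 4*x^2 - 10*x + 0.92*|x|
L = 8, alpha = 0.0527
Iteration 1: beta = 0.0, y = 2.5722 + 0.0*(2.5722 - 2.5722) = 2.5722
  grad(y) = 10.5776, v = y - alpha*grad = 2.0148
  prox(v) = soft_thresh(2.0148, 0.0485) = 1.9663
Iteration 2: beta = 0.3333, y = 1.9663 + 0.3333*(1.9663 - 2.5722) = 1.7643
  grad(y) = 4.1144, v = y - alpha*grad = 1.5475
  prox(v) = soft_thresh(1.5475, 0.0485) = 1.499
Iteration 3: beta = 0.5, y = 1.499 + 0.5*(1.499 - 1.9663) = 1.2653
  grad(y) = 0.1228, v = y - alpha*grad = 1.2589
  prox(v) = soft_thresh(1.2589, 0.0485) = 1.2104
f(x_3) = 4*1.2104^2 - 10*1.2104 + 0.92*|1.2104| = -5.1302


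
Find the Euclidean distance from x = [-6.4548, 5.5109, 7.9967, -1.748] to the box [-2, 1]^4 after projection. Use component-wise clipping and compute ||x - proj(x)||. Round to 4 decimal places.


Project each component onto [-2, 1].
clip(-6.4548) = -2.0, clip(5.5109) = 1.0, clip(7.9967) = 1.0, clip(-1.748) = -1.748
Projection = [-2.0, 1.0, 1.0, -1.748]
Squared diffs: [19.8452, 20.3482, 48.9538, 0.0]
Distance = sqrt(89.1472) = 9.4418


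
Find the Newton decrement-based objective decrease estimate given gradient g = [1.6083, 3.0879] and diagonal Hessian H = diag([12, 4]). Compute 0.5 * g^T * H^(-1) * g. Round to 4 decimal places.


Step 1: H is diagonal, so H^(-1) * g = [0.134, 0.772].
Step 2: g^T H^(-1) g = sum_i g_i^2 / H_ii
  = (1.6083)^2/12 + (3.0879)^2/4
  = 0.2156 + 2.3838 = 2.5993
Step 3: Objective decrease = 0.5 * g^T H^(-1) g = 1.2997


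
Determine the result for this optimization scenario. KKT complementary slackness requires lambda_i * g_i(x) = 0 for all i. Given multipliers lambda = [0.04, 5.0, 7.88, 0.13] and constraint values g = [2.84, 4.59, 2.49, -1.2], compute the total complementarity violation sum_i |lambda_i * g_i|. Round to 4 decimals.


KKT complementary slackness check:
lambda_1 * g_1 = 0.04 * 2.84 = 0.1136
lambda_2 * g_2 = 5.0 * 4.59 = 22.95
lambda_3 * g_3 = 7.88 * 2.49 = 19.6212
lambda_4 * g_4 = 0.13 * -1.2 = -0.156
Total violation = 0.1136 + 22.95 + 19.6212 + 0.156 = 42.8408


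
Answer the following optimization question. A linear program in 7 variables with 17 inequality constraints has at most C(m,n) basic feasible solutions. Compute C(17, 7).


Each vertex corresponds to some choice of n active constraints out of m, so the number of vertices is at most C(m, n) = m! / (n!(m-n)!).
m = 17, n = 7
Numerator: 17 * 16 * 15 * 14 * 13 * 12 * 11
Denominator: 7! = 5040
C(17, 7) = 19448


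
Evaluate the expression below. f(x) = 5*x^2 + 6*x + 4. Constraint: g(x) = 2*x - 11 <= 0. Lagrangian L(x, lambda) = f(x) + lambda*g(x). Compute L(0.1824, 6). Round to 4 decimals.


Step 1: Evaluate f(x).
f(0.1824) = 5*0.1824^2 + 6*0.1824 + 4 = 5.2607
Step 2: Evaluate g(x).
g(0.1824) = 2*0.1824 - 11 = -10.6352
Step 3: Compute Lagrangian.
L = 5.2607 + 6*-10.6352 = -58.5505


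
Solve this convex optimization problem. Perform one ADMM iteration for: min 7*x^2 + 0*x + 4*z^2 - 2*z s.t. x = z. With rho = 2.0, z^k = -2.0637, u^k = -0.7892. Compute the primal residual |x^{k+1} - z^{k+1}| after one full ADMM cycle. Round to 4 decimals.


ADMM iteration with rho = 2.0, z^k = -2.0637, u^k = -0.7892
Step 1: x-update.
Minimize 7*x^2 + 0*x + (2.0/2)*(x + 2.0637 - 0.7892)^2
FOC: (2*7 + 2.0)*x = 0 + 2.0*(-2.0637 + 0.7892)
x^{k+1} = -0.1593
Step 2: z-update.
Minimize 4*z^2 - 2*z + (2.0/2)*(-0.1593 - z - 0.7892)^2
FOC: (2*4 + 2.0)*z = 2 + 2.0*(-0.1593 - 0.7892)
z^{k+1} = 0.0103
Step 3: u-update.
u^{k+1} = -0.7892 - 0.1593 - 0.0103 = -0.9588
Step 4: Primal residual = |-0.1593 - 0.0103| = 0.1696


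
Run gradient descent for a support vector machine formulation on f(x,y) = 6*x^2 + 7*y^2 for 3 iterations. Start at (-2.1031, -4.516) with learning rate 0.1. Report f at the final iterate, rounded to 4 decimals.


Gradient descent on f(x,y) = 6*x^2 + 7*y^2.
Starting point: (-2.1031, -4.516), alpha = 0.1
Step 1: grad_x = 2*6*-2.1031 = -25.2372, grad_y = 2*7*-4.516 = -63.224
  x_1 = -2.1031 - 0.1*-25.2372 = 0.4206
  y_1 = -4.516 - 0.1*-63.224 = 1.8064
Step 2: grad_x = 2*6*0.4206 = 5.0474, grad_y = 2*7*1.8064 = 25.2896
  x_2 = 0.4206 - 0.1*5.0474 = -0.0841
  y_2 = 1.8064 - 0.1*25.2896 = -0.7226
Step 3: grad_x = 2*6*-0.0841 = -1.0095, grad_y = 2*7*-0.7226 = -10.1158
  x_3 = -0.0841 - 0.1*-1.0095 = 0.0168
  y_3 = -0.7226 - 0.1*-10.1158 = 0.289
f(0.0168, 0.289) = 6*0.0168^2 + 7*0.289^2 = 0.5864


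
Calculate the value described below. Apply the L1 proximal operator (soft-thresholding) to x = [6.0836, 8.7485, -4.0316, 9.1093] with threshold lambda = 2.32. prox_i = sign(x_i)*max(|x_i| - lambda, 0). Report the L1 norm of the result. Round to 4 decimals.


Soft-thresholding with lambda = 2.32:
prox(6.0836) = sign(6.0836)*max(|6.0836| - 2.32, 0) = 3.7636
prox(8.7485) = sign(8.7485)*max(|8.7485| - 2.32, 0) = 6.4285
prox(-4.0316) = sign(-4.0316)*max(|-4.0316| - 2.32, 0) = -1.7116
prox(9.1093) = sign(9.1093)*max(|9.1093| - 2.32, 0) = 6.7893
prox(x) = [3.7636, 6.4285, -1.7116, 6.7893]
||prox(x)||_1 = 3.7636 + 6.4285 + 1.7116 + 6.7893 = 18.693


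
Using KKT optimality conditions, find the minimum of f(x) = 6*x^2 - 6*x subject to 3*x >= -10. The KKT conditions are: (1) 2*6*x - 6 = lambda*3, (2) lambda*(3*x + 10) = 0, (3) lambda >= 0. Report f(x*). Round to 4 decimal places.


Step 1: Try lambda = 0 (constraint inactive).
Stationarity: 2*6*x - 6 = 0
x* = 6/(2*6) = 0.5
Check constraint: 3*0.5 = 1.5 >= -10 -- satisfied.
Step 2: Compute optimal value.
f(x*) = 6*0.5^2 - 6*0.5 = -1.5


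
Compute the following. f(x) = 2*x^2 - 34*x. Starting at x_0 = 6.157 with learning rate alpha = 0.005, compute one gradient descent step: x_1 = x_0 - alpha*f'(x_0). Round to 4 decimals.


We compute the gradient at x_0 and apply the update.
f'(x) = 4*x - 34
f'(6.157) = 4*6.157 - 34 = -9.372
x_1 = 6.157 - 0.005*-9.372 = 6.2039


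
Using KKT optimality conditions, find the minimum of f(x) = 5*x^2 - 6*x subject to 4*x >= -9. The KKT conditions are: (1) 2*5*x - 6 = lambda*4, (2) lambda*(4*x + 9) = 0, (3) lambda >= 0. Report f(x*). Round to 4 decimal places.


Step 1: Try lambda = 0 (constraint inactive).
Stationarity: 2*5*x - 6 = 0
x* = 6/(2*5) = 0.6
Check constraint: 4*0.6 = 2.4 >= -9 -- satisfied.
Step 2: Compute optimal value.
f(x*) = 5*0.6^2 - 6*0.6 = -1.8
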